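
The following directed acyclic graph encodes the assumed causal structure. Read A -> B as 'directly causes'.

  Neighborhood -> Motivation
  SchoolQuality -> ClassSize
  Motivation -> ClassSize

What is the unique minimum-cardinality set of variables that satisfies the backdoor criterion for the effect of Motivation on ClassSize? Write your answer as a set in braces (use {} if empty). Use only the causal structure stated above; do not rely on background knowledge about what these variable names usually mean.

{}

Variables eligible for adjustment (non-descendants of Motivation, excluding Motivation and ClassSize): {Neighborhood, SchoolQuality}.
Backdoor paths from Motivation to ClassSize:
  (none)
With no backdoor paths the empty set already satisfies the criterion, and it is trivially minimal.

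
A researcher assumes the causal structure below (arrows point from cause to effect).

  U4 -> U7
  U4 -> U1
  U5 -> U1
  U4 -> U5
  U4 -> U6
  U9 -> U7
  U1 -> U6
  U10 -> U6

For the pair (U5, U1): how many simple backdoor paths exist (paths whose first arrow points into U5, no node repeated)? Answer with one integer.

A backdoor path from U5 to U1 is any simple undirected path whose first edge points into U5 (i.e. leaves U5 via a parent).
Parents of U5: {U4}.
Enumerating:
  P1: U5 <- U4 -> U1
  P2: U5 <- U4 -> U6 <- U1
That exhausts the simple backdoor paths. Count: 2.

2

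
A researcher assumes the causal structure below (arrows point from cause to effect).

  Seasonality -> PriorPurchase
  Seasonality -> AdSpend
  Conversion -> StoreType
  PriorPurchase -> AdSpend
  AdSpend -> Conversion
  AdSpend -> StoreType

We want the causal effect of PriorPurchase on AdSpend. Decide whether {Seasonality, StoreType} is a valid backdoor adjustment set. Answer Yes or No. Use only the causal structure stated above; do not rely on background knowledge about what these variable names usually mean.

No

Backdoor paths from PriorPurchase to AdSpend (paths whose first edge points into PriorPurchase):
  P1: PriorPurchase <- Seasonality -> AdSpend
Condition 1 (no descendant of PriorPurchase in the set): FAILS — StoreType is a descendant of PriorPurchase.
Condition 2 (every backdoor path blocked by {Seasonality, StoreType}):
  P1: blocked at fork node Seasonality ∈ conditioning set.
{Seasonality, StoreType} does not satisfy the backdoor criterion.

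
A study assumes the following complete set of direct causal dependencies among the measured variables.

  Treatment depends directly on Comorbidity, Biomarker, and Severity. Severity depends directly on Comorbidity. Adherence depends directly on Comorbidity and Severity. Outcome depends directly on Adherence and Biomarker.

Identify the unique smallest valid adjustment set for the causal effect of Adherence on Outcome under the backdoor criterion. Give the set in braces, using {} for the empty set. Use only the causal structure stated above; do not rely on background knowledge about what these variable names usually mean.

{}

Variables eligible for adjustment (non-descendants of Adherence, excluding Adherence and Outcome): {Biomarker, Comorbidity, Severity, Treatment}.
Backdoor paths from Adherence to Outcome:
  P1: Adherence <- Comorbidity -> Severity -> Treatment <- Biomarker -> Outcome
  P2: Adherence <- Comorbidity -> Treatment <- Biomarker -> Outcome
  P3: Adherence <- Severity <- Comorbidity -> Treatment <- Biomarker -> Outcome
  P4: Adherence <- Severity -> Treatment <- Biomarker -> Outcome
Each backdoor path contains an unconditioned collider, so every path is already blocked with the empty conditioning set:
  P1: blocked at collider Treatment (neither it nor any descendant is in the conditioning set).
  P2: blocked at collider Treatment (neither it nor any descendant is in the conditioning set).
  P3: blocked at collider Treatment (neither it nor any descendant is in the conditioning set).
  P4: blocked at collider Treatment (neither it nor any descendant is in the conditioning set).
The empty set is therefore the unique smallest valid set.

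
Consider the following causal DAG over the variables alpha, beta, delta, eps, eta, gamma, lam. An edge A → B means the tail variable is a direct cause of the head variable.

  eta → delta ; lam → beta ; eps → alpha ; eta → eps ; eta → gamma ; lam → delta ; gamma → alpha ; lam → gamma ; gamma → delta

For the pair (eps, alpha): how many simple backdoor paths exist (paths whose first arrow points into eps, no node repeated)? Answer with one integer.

3

A backdoor path from eps to alpha is any simple undirected path whose first edge points into eps (i.e. leaves eps via a parent).
Parents of eps: {eta}.
Enumerating:
  P1: eps <- eta -> gamma -> alpha
  P2: eps <- eta -> delta <- lam -> gamma -> alpha
  P3: eps <- eta -> delta <- gamma -> alpha
That exhausts the simple backdoor paths. Count: 3.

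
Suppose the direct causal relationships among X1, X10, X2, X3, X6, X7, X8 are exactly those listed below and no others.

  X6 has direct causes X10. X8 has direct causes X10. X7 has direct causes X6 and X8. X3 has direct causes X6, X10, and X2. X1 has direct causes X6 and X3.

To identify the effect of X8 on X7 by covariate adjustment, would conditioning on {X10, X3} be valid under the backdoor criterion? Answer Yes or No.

Yes

Backdoor paths from X8 to X7 (paths whose first edge points into X8):
  P1: X8 <- X10 -> X6 -> X7
  P2: X8 <- X10 -> X3 <- X6 -> X7
  P3: X8 <- X10 -> X3 -> X1 <- X6 -> X7
Condition 1 (no descendant of X8 in the set): holds — descendants of X8 are {X7}; none are in {X10, X3}.
Condition 2 (every backdoor path blocked by {X10, X3}):
  P1: blocked at fork node X10 ∈ conditioning set.
  P2: blocked at fork node X10 ∈ conditioning set.
  P3: blocked at fork node X10 ∈ conditioning set.
{X10, X3} satisfies the backdoor criterion.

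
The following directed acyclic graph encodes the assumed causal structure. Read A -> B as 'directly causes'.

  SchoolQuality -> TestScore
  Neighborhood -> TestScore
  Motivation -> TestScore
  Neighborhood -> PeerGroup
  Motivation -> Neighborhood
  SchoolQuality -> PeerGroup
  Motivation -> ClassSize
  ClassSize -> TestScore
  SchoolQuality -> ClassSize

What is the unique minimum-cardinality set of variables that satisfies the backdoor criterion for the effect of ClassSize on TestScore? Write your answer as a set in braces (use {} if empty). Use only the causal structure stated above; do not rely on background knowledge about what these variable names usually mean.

{Motivation, SchoolQuality}

Variables eligible for adjustment (non-descendants of ClassSize, excluding ClassSize and TestScore): {Motivation, Neighborhood, PeerGroup, SchoolQuality}.
Backdoor paths from ClassSize to TestScore:
  P1: ClassSize <- SchoolQuality -> PeerGroup <- Neighborhood <- Motivation -> TestScore
  P2: ClassSize <- SchoolQuality -> PeerGroup <- Neighborhood -> TestScore
  P3: ClassSize <- SchoolQuality -> TestScore
  P4: ClassSize <- Motivation -> Neighborhood -> PeerGroup <- SchoolQuality -> TestScore
  P5: ClassSize <- Motivation -> Neighborhood -> TestScore
  P6: ClassSize <- Motivation -> TestScore
The empty set is not sufficient: P3 (ClassSize <- SchoolQuality -> TestScore) has no collider blocking it and no conditioned non-collider, so it is open.
Try {Motivation, SchoolQuality}:
  P1: blocked at fork node SchoolQuality ∈ conditioning set.
  P2: blocked at fork node SchoolQuality ∈ conditioning set.
  P3: blocked at fork node SchoolQuality ∈ conditioning set.
  P4: blocked at fork node Motivation ∈ conditioning set.
  P5: blocked at fork node Motivation ∈ conditioning set.
  P6: blocked at fork node Motivation ∈ conditioning set.
{Motivation, SchoolQuality} contains no descendant of ClassSize and blocks every backdoor path.
Every element of {Motivation, SchoolQuality} is needed (dropping Motivation leaves P5 open; dropping SchoolQuality leaves P3 open), so no proper subset is valid.
Among all size-2 subsets of the eligible variables, only {Motivation, SchoolQuality} blocks every backdoor path, so it is the unique smallest valid adjustment set.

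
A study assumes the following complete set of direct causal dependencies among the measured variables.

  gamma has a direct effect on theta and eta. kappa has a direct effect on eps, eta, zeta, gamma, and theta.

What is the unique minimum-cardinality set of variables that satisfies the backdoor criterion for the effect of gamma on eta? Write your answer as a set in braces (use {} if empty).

Variables eligible for adjustment (non-descendants of gamma, excluding gamma and eta): {eps, kappa, zeta}.
Backdoor paths from gamma to eta:
  P1: gamma <- kappa -> eta
The empty set is not sufficient: P1 (gamma <- kappa -> eta) has no collider blocking it and no conditioned non-collider, so it is open.
Try {kappa}:
  P1: blocked at fork node kappa ∈ conditioning set.
{kappa} contains no descendant of gamma and blocks every backdoor path.
No other singleton works — e.g. {zeta} leaves P1 open — so {kappa} is the unique smallest valid adjustment set.

{kappa}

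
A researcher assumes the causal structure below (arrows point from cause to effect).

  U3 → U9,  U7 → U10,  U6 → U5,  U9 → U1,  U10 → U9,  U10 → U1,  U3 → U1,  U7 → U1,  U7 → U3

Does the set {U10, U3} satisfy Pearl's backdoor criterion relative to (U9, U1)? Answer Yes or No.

Backdoor paths from U9 to U1 (paths whose first edge points into U9):
  P1: U9 <- U10 <- U7 -> U3 -> U1
  P2: U9 <- U10 <- U7 -> U1
  P3: U9 <- U10 -> U1
  P4: U9 <- U3 <- U7 -> U10 -> U1
  P5: U9 <- U3 <- U7 -> U1
  P6: U9 <- U3 -> U1
Condition 1 (no descendant of U9 in the set): holds — descendants of U9 are {U1}; none are in {U10, U3}.
Condition 2 (every backdoor path blocked by {U10, U3}):
  P1: blocked at chain node U10 ∈ conditioning set.
  P2: blocked at chain node U10 ∈ conditioning set.
  P3: blocked at fork node U10 ∈ conditioning set.
  P4: blocked at chain node U3 ∈ conditioning set.
  P5: blocked at chain node U3 ∈ conditioning set.
  P6: blocked at fork node U3 ∈ conditioning set.
{U10, U3} satisfies the backdoor criterion.

Yes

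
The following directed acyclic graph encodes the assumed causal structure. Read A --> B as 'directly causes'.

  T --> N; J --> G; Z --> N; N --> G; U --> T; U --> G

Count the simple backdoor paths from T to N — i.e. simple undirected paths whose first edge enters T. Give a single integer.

1

A backdoor path from T to N is any simple undirected path whose first edge points into T (i.e. leaves T via a parent).
Parents of T: {U}.
Enumerating:
  P1: T <- U -> G <- N
That exhausts the simple backdoor paths. Count: 1.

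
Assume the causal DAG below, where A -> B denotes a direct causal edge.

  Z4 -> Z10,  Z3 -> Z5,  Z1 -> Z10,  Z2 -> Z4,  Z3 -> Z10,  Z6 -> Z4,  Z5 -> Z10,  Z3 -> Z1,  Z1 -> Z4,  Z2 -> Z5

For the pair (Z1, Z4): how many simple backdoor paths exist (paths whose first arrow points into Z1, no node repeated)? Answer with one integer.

4

A backdoor path from Z1 to Z4 is any simple undirected path whose first edge points into Z1 (i.e. leaves Z1 via a parent).
Parents of Z1: {Z3}.
Enumerating:
  P1: Z1 <- Z3 -> Z5 <- Z2 -> Z4
  P2: Z1 <- Z3 -> Z5 -> Z10 <- Z4
  P3: Z1 <- Z3 -> Z10 <- Z4
  P4: Z1 <- Z3 -> Z10 <- Z5 <- Z2 -> Z4
That exhausts the simple backdoor paths. Count: 4.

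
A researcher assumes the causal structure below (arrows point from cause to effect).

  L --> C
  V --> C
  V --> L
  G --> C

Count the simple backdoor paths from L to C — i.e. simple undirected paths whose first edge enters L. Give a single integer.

A backdoor path from L to C is any simple undirected path whose first edge points into L (i.e. leaves L via a parent).
Parents of L: {V}.
Enumerating:
  P1: L <- V -> C
That exhausts the simple backdoor paths. Count: 1.

1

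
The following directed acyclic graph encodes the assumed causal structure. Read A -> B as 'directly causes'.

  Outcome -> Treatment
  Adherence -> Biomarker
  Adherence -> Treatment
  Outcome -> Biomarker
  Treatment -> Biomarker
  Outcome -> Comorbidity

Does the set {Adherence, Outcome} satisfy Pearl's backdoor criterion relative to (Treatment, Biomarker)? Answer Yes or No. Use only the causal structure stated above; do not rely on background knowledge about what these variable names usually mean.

Backdoor paths from Treatment to Biomarker (paths whose first edge points into Treatment):
  P1: Treatment <- Adherence -> Biomarker
  P2: Treatment <- Outcome -> Biomarker
Condition 1 (no descendant of Treatment in the set): holds — descendants of Treatment are {Biomarker}; none are in {Adherence, Outcome}.
Condition 2 (every backdoor path blocked by {Adherence, Outcome}):
  P1: blocked at fork node Adherence ∈ conditioning set.
  P2: blocked at fork node Outcome ∈ conditioning set.
{Adherence, Outcome} satisfies the backdoor criterion.

Yes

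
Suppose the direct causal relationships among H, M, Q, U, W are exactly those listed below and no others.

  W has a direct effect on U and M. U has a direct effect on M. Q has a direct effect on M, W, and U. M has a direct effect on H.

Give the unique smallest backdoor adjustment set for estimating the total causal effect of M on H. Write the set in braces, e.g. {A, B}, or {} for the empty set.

{}

Variables eligible for adjustment (non-descendants of M, excluding M and H): {Q, U, W}.
Backdoor paths from M to H:
  (none)
With no backdoor paths the empty set already satisfies the criterion, and it is trivially minimal.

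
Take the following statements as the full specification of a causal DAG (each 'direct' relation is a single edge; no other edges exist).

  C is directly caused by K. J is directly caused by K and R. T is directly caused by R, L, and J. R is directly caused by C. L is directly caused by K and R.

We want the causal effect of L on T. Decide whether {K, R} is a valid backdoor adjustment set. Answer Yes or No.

Backdoor paths from L to T (paths whose first edge points into L):
  P1: L <- K -> C -> R -> J -> T
  P2: L <- K -> C -> R -> T
  P3: L <- K -> J <- R -> T
  P4: L <- K -> J -> T
  P5: L <- R <- C <- K -> J -> T
  P6: L <- R -> J -> T
  P7: L <- R -> T
Condition 1 (no descendant of L in the set): holds — descendants of L are {T}; none are in {K, R}.
Condition 2 (every backdoor path blocked by {K, R}):
  P1: blocked at fork node K ∈ conditioning set.
  P2: blocked at fork node K ∈ conditioning set.
  P3: blocked at fork node K ∈ conditioning set.
  P4: blocked at fork node K ∈ conditioning set.
  P5: blocked at chain node R ∈ conditioning set.
  P6: blocked at fork node R ∈ conditioning set.
  P7: blocked at fork node R ∈ conditioning set.
{K, R} satisfies the backdoor criterion.

Yes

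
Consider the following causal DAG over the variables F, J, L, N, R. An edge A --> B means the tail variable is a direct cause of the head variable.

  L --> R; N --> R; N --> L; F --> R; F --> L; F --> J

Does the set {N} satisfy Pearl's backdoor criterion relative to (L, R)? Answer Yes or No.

Backdoor paths from L to R (paths whose first edge points into L):
  P1: L <- F -> R
  P2: L <- N -> R
Condition 1 (no descendant of L in the set): holds — descendants of L are {R}; none are in {N}.
Condition 2 (every backdoor path blocked by {N}):
  P1: open — no interior node is in the conditioning set.
  P2: blocked at fork node N ∈ conditioning set.
{N} does not satisfy the backdoor criterion.

No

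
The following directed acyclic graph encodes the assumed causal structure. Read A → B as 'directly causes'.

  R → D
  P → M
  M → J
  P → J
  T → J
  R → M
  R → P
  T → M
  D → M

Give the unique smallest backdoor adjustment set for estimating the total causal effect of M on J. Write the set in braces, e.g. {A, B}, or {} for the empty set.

Variables eligible for adjustment (non-descendants of M, excluding M and J): {D, P, R, T}.
Backdoor paths from M to J:
  P1: M <- R -> P -> J
  P2: M <- D <- R -> P -> J
  P3: M <- P -> J
  P4: M <- T -> J
The empty set is not sufficient: P1 (M <- R -> P -> J) has no collider blocking it and no conditioned non-collider, so it is open.
Try {P, T}:
  P1: blocked at chain node P ∈ conditioning set.
  P2: blocked at chain node P ∈ conditioning set.
  P3: blocked at fork node P ∈ conditioning set.
  P4: blocked at fork node T ∈ conditioning set.
{P, T} contains no descendant of M and blocks every backdoor path.
Every element of {P, T} is needed (dropping P leaves P1 open; dropping T leaves P4 open), so no proper subset is valid.
Among all size-2 subsets of the eligible variables, only {P, T} blocks every backdoor path, so it is the unique smallest valid adjustment set.

{P, T}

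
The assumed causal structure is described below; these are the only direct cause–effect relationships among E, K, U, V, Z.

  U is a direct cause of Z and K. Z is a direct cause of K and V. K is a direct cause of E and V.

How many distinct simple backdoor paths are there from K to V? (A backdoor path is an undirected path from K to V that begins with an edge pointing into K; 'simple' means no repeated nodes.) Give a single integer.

A backdoor path from K to V is any simple undirected path whose first edge points into K (i.e. leaves K via a parent).
Parents of K: {U, Z}.
Enumerating:
  P1: K <- U -> Z -> V
  P2: K <- Z -> V
That exhausts the simple backdoor paths. Count: 2.

2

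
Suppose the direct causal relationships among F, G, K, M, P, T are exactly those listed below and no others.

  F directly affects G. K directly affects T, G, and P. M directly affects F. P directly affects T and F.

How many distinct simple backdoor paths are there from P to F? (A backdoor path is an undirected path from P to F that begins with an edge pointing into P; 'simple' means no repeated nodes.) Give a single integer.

1

A backdoor path from P to F is any simple undirected path whose first edge points into P (i.e. leaves P via a parent).
Parents of P: {K}.
Enumerating:
  P1: P <- K -> G <- F
That exhausts the simple backdoor paths. Count: 1.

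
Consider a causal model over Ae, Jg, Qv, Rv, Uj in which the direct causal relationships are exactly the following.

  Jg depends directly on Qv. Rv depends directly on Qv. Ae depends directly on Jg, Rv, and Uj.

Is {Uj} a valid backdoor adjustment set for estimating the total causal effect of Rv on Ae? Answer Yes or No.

Backdoor paths from Rv to Ae (paths whose first edge points into Rv):
  P1: Rv <- Qv -> Jg -> Ae
Condition 1 (no descendant of Rv in the set): holds — descendants of Rv are {Ae}; none are in {Uj}.
Condition 2 (every backdoor path blocked by {Uj}):
  P1: open — no interior node is in the conditioning set.
{Uj} does not satisfy the backdoor criterion.

No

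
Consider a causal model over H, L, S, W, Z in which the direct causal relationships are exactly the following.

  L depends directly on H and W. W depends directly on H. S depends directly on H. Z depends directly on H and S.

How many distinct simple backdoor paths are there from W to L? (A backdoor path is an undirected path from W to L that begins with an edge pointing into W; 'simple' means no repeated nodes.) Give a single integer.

1

A backdoor path from W to L is any simple undirected path whose first edge points into W (i.e. leaves W via a parent).
Parents of W: {H}.
Enumerating:
  P1: W <- H -> L
That exhausts the simple backdoor paths. Count: 1.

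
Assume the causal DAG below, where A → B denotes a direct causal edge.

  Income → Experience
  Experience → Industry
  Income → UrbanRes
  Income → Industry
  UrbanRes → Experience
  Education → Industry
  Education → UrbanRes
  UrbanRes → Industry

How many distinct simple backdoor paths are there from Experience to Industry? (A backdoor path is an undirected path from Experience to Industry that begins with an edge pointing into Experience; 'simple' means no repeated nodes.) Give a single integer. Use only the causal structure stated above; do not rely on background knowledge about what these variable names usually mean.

6

A backdoor path from Experience to Industry is any simple undirected path whose first edge points into Experience (i.e. leaves Experience via a parent).
Parents of Experience: {Income, UrbanRes}.
Enumerating:
  P1: Experience <- Income -> UrbanRes <- Education -> Industry
  P2: Experience <- Income -> UrbanRes -> Industry
  P3: Experience <- Income -> Industry
  P4: Experience <- UrbanRes <- Education -> Industry
  P5: Experience <- UrbanRes <- Income -> Industry
  P6: Experience <- UrbanRes -> Industry
That exhausts the simple backdoor paths. Count: 6.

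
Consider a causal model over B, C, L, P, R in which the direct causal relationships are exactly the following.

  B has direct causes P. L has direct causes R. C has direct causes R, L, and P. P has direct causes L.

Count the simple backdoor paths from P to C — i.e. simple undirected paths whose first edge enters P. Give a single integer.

2

A backdoor path from P to C is any simple undirected path whose first edge points into P (i.e. leaves P via a parent).
Parents of P: {L}.
Enumerating:
  P1: P <- L <- R -> C
  P2: P <- L -> C
That exhausts the simple backdoor paths. Count: 2.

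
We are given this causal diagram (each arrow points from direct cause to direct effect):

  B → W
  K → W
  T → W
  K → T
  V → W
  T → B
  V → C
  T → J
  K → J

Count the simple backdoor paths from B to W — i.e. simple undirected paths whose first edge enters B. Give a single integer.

3

A backdoor path from B to W is any simple undirected path whose first edge points into B (i.e. leaves B via a parent).
Parents of B: {T}.
Enumerating:
  P1: B <- T <- K -> W
  P2: B <- T -> J <- K -> W
  P3: B <- T -> W
That exhausts the simple backdoor paths. Count: 3.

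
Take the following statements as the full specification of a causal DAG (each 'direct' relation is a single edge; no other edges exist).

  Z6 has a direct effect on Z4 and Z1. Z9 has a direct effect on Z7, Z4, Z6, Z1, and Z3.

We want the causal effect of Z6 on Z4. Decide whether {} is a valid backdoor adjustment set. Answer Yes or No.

Backdoor paths from Z6 to Z4 (paths whose first edge points into Z6):
  P1: Z6 <- Z9 -> Z4
Condition 1 (no descendant of Z6 in the set): holds — descendants of Z6 are {Z1, Z4}; none are in {}.
Condition 2 (every backdoor path blocked by {}):
  P1: open — no interior node is in the conditioning set.
{} does not satisfy the backdoor criterion.

No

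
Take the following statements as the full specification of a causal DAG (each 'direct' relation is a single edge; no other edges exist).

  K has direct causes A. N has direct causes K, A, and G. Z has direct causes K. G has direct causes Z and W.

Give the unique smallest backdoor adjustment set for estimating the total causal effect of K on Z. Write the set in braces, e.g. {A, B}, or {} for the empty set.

{}

Variables eligible for adjustment (non-descendants of K, excluding K and Z): {A, W}.
Backdoor paths from K to Z:
  P1: K <- A -> N <- G <- Z
Each backdoor path contains an unconditioned collider, so every path is already blocked with the empty conditioning set:
  P1: blocked at collider N (neither it nor any descendant is in the conditioning set).
The empty set is therefore the unique smallest valid set.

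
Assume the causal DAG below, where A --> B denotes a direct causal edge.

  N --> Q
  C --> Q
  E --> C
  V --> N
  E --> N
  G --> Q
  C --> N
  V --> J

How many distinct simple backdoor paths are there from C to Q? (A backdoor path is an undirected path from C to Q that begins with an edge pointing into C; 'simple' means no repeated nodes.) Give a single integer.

1

A backdoor path from C to Q is any simple undirected path whose first edge points into C (i.e. leaves C via a parent).
Parents of C: {E}.
Enumerating:
  P1: C <- E -> N -> Q
That exhausts the simple backdoor paths. Count: 1.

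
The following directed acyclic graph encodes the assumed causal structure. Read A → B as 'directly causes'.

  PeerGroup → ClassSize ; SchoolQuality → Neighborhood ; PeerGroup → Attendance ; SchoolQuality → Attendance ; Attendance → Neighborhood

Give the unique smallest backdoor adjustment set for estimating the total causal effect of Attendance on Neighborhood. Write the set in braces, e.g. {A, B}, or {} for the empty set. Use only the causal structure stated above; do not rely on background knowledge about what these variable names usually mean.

{SchoolQuality}

Variables eligible for adjustment (non-descendants of Attendance, excluding Attendance and Neighborhood): {ClassSize, PeerGroup, SchoolQuality}.
Backdoor paths from Attendance to Neighborhood:
  P1: Attendance <- SchoolQuality -> Neighborhood
The empty set is not sufficient: P1 (Attendance <- SchoolQuality -> Neighborhood) has no collider blocking it and no conditioned non-collider, so it is open.
Try {SchoolQuality}:
  P1: blocked at fork node SchoolQuality ∈ conditioning set.
{SchoolQuality} contains no descendant of Attendance and blocks every backdoor path.
No other singleton works — e.g. {PeerGroup} leaves P1 open — so {SchoolQuality} is the unique smallest valid adjustment set.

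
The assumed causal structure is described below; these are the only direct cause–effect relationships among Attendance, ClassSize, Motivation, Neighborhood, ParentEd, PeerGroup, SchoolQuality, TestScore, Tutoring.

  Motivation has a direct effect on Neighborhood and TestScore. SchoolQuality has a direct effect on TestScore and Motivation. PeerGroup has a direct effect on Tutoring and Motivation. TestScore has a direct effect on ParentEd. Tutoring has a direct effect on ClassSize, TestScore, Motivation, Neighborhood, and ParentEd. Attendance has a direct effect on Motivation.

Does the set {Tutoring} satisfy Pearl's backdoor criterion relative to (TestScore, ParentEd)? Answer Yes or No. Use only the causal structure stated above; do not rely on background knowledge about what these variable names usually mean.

Yes

Backdoor paths from TestScore to ParentEd (paths whose first edge points into TestScore):
  P1: TestScore <- SchoolQuality -> Motivation <- PeerGroup -> Tutoring -> ParentEd
  P2: TestScore <- SchoolQuality -> Motivation <- Tutoring -> ParentEd
  P3: TestScore <- SchoolQuality -> Motivation -> Neighborhood <- Tutoring -> ParentEd
  P4: TestScore <- Tutoring -> ParentEd
  P5: TestScore <- Motivation <- PeerGroup -> Tutoring -> ParentEd
  P6: TestScore <- Motivation <- Tutoring -> ParentEd
  P7: TestScore <- Motivation -> Neighborhood <- Tutoring -> ParentEd
Condition 1 (no descendant of TestScore in the set): holds — descendants of TestScore are {ParentEd}; none are in {Tutoring}.
Condition 2 (every backdoor path blocked by {Tutoring}):
  P1: blocked at collider Motivation (neither it nor any descendant is in the conditioning set).
  P2: blocked at collider Motivation (neither it nor any descendant is in the conditioning set).
  P3: blocked at collider Neighborhood (neither it nor any descendant is in the conditioning set).
  P4: blocked at fork node Tutoring ∈ conditioning set.
  P5: blocked at chain node Tutoring ∈ conditioning set.
  P6: blocked at fork node Tutoring ∈ conditioning set.
  P7: blocked at collider Neighborhood (neither it nor any descendant is in the conditioning set).
{Tutoring} satisfies the backdoor criterion.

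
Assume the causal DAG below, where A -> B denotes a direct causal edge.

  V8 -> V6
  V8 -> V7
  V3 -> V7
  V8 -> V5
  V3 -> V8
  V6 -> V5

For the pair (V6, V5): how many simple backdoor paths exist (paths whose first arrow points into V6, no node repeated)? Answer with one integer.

A backdoor path from V6 to V5 is any simple undirected path whose first edge points into V6 (i.e. leaves V6 via a parent).
Parents of V6: {V8}.
Enumerating:
  P1: V6 <- V8 -> V5
That exhausts the simple backdoor paths. Count: 1.

1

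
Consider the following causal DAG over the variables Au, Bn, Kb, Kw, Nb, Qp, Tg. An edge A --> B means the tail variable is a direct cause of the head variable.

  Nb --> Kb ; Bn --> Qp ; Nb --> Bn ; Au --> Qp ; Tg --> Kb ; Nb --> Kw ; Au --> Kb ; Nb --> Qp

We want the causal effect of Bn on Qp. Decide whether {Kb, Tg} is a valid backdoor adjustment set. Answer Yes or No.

Backdoor paths from Bn to Qp (paths whose first edge points into Bn):
  P1: Bn <- Nb -> Kb <- Au -> Qp
  P2: Bn <- Nb -> Qp
Condition 1 (no descendant of Bn in the set): holds — descendants of Bn are {Qp}; none are in {Kb, Tg}.
Condition 2 (every backdoor path blocked by {Kb, Tg}):
  P1: open — collider(s) Kb are conditioned on (or have a conditioned descendant) and no non-collider on the path is in the set.
  P2: open — no interior node is in the conditioning set.
{Kb, Tg} does not satisfy the backdoor criterion.

No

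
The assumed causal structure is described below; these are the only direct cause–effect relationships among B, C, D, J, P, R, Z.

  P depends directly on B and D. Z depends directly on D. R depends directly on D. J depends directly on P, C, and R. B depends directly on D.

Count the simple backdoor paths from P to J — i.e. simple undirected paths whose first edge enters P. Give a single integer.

A backdoor path from P to J is any simple undirected path whose first edge points into P (i.e. leaves P via a parent).
Parents of P: {B, D}.
Enumerating:
  P1: P <- D -> R -> J
  P2: P <- B <- D -> R -> J
That exhausts the simple backdoor paths. Count: 2.

2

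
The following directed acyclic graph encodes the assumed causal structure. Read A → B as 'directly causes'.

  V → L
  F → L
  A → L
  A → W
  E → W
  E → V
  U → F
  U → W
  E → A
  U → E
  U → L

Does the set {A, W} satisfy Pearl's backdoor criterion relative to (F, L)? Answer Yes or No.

Backdoor paths from F to L (paths whose first edge points into F):
  P1: F <- U -> E -> A -> L
  P2: F <- U -> E -> V -> L
  P3: F <- U -> E -> W <- A -> L
  P4: F <- U -> L
  P5: F <- U -> W <- E -> A -> L
  P6: F <- U -> W <- E -> V -> L
  P7: F <- U -> W <- A <- E -> V -> L
  P8: F <- U -> W <- A -> L
Condition 1 (no descendant of F in the set): holds — descendants of F are {L}; none are in {A, W}.
Condition 2 (every backdoor path blocked by {A, W}):
  P1: blocked at chain node A ∈ conditioning set.
  P2: open — no interior node is in the conditioning set.
  P3: blocked at fork node A ∈ conditioning set.
  P4: open — no interior node is in the conditioning set.
  P5: blocked at chain node A ∈ conditioning set.
  P6: open — collider(s) W are conditioned on (or have a conditioned descendant) and no non-collider on the path is in the set.
  P7: blocked at chain node A ∈ conditioning set.
  P8: blocked at fork node A ∈ conditioning set.
{A, W} does not satisfy the backdoor criterion.

No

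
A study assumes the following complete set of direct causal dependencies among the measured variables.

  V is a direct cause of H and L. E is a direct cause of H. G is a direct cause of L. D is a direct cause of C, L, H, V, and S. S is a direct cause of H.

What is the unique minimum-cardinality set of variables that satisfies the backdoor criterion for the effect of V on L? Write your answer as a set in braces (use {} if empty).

Variables eligible for adjustment (non-descendants of V, excluding V and L): {C, D, E, G, S}.
Backdoor paths from V to L:
  P1: V <- D -> L
The empty set is not sufficient: P1 (V <- D -> L) has no collider blocking it and no conditioned non-collider, so it is open.
Try {D}:
  P1: blocked at fork node D ∈ conditioning set.
{D} contains no descendant of V and blocks every backdoor path.
No other singleton works — e.g. {E} leaves P1 open — so {D} is the unique smallest valid adjustment set.

{D}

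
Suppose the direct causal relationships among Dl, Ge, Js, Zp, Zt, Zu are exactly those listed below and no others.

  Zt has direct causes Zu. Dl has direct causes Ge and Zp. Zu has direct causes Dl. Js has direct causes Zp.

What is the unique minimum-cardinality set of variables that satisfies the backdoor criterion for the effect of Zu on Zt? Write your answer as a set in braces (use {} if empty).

{}

Variables eligible for adjustment (non-descendants of Zu, excluding Zu and Zt): {Dl, Ge, Js, Zp}.
Backdoor paths from Zu to Zt:
  (none)
With no backdoor paths the empty set already satisfies the criterion, and it is trivially minimal.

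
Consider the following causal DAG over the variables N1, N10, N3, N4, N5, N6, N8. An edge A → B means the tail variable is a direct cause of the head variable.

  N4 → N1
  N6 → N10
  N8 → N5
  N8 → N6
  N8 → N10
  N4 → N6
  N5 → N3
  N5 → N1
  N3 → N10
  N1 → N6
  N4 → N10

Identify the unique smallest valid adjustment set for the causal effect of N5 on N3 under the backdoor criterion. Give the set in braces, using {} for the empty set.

Variables eligible for adjustment (non-descendants of N5, excluding N5 and N3): {N4, N8}.
Backdoor paths from N5 to N3:
  P1: N5 <- N8 -> N6 <- N4 -> N10 <- N3
  P2: N5 <- N8 -> N6 <- N1 <- N4 -> N10 <- N3
  P3: N5 <- N8 -> N6 -> N10 <- N3
  P4: N5 <- N8 -> N10 <- N3
Each backdoor path contains an unconditioned collider, so every path is already blocked with the empty conditioning set:
  P1: blocked at collider N6 (neither it nor any descendant is in the conditioning set).
  P2: blocked at collider N6 (neither it nor any descendant is in the conditioning set).
  P3: blocked at collider N10 (neither it nor any descendant is in the conditioning set).
  P4: blocked at collider N10 (neither it nor any descendant is in the conditioning set).
The empty set is therefore the unique smallest valid set.

{}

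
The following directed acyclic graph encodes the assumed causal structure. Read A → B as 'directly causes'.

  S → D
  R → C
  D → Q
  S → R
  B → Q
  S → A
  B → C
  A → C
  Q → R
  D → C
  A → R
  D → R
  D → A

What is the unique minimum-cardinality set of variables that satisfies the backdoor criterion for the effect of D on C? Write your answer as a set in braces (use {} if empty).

Variables eligible for adjustment (non-descendants of D, excluding D and C): {B, S}.
Backdoor paths from D to C:
  P1: D <- S -> A -> R <- Q <- B -> C
  P2: D <- S -> A -> R -> C
  P3: D <- S -> A -> C
  P4: D <- S -> R <- A -> C
  P5: D <- S -> R <- Q <- B -> C
  P6: D <- S -> R -> C
The empty set is not sufficient: P2 (D <- S -> A -> R -> C) has no collider blocking it and no conditioned non-collider, so it is open.
Try {S}:
  P1: blocked at fork node S ∈ conditioning set.
  P2: blocked at fork node S ∈ conditioning set.
  P3: blocked at fork node S ∈ conditioning set.
  P4: blocked at fork node S ∈ conditioning set.
  P5: blocked at fork node S ∈ conditioning set.
  P6: blocked at fork node S ∈ conditioning set.
{S} contains no descendant of D and blocks every backdoor path.
No other singleton works — e.g. {B} leaves P2 open — so {S} is the unique smallest valid adjustment set.

{S}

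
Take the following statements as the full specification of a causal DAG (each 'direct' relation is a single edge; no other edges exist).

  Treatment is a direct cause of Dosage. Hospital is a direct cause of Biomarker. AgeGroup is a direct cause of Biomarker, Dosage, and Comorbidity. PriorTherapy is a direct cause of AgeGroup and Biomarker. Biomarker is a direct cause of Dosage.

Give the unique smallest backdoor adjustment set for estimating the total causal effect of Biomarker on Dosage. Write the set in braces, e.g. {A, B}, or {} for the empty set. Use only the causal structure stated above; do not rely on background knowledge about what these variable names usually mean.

Variables eligible for adjustment (non-descendants of Biomarker, excluding Biomarker and Dosage): {AgeGroup, Comorbidity, Hospital, PriorTherapy, Treatment}.
Backdoor paths from Biomarker to Dosage:
  P1: Biomarker <- PriorTherapy -> AgeGroup -> Dosage
  P2: Biomarker <- AgeGroup -> Dosage
The empty set is not sufficient: P1 (Biomarker <- PriorTherapy -> AgeGroup -> Dosage) has no collider blocking it and no conditioned non-collider, so it is open.
Try {AgeGroup}:
  P1: blocked at chain node AgeGroup ∈ conditioning set.
  P2: blocked at fork node AgeGroup ∈ conditioning set.
{AgeGroup} contains no descendant of Biomarker and blocks every backdoor path.
No other singleton works — e.g. {PriorTherapy} leaves P2 open — so {AgeGroup} is the unique smallest valid adjustment set.

{AgeGroup}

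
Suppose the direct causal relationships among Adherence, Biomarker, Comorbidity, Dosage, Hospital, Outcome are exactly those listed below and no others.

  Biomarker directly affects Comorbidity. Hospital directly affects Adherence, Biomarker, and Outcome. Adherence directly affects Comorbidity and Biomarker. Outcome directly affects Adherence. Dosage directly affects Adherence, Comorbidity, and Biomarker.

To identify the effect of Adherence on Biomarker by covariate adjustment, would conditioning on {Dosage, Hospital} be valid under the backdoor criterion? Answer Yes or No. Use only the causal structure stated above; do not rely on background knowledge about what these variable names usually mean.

Backdoor paths from Adherence to Biomarker (paths whose first edge points into Adherence):
  P1: Adherence <- Dosage -> Biomarker
  P2: Adherence <- Dosage -> Comorbidity <- Biomarker
  P3: Adherence <- Hospital -> Biomarker
  P4: Adherence <- Outcome <- Hospital -> Biomarker
Condition 1 (no descendant of Adherence in the set): holds — descendants of Adherence are {Biomarker, Comorbidity}; none are in {Dosage, Hospital}.
Condition 2 (every backdoor path blocked by {Dosage, Hospital}):
  P1: blocked at fork node Dosage ∈ conditioning set.
  P2: blocked at fork node Dosage ∈ conditioning set.
  P3: blocked at fork node Hospital ∈ conditioning set.
  P4: blocked at fork node Hospital ∈ conditioning set.
{Dosage, Hospital} satisfies the backdoor criterion.

Yes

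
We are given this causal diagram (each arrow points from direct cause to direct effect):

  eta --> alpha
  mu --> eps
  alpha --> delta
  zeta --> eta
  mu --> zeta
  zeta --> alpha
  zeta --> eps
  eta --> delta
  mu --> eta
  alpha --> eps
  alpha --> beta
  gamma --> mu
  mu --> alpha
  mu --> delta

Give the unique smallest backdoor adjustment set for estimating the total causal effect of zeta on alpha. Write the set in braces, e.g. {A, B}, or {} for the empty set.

{mu}

Variables eligible for adjustment (non-descendants of zeta, excluding zeta and alpha): {gamma, mu}.
Backdoor paths from zeta to alpha:
  P1: zeta <- mu -> eta -> alpha
  P2: zeta <- mu -> eta -> delta <- alpha
  P3: zeta <- mu -> alpha
  P4: zeta <- mu -> delta <- eta -> alpha
  P5: zeta <- mu -> delta <- alpha
  P6: zeta <- mu -> eps <- alpha
The empty set is not sufficient: P1 (zeta <- mu -> eta -> alpha) has no collider blocking it and no conditioned non-collider, so it is open.
Try {mu}:
  P1: blocked at fork node mu ∈ conditioning set.
  P2: blocked at fork node mu ∈ conditioning set.
  P3: blocked at fork node mu ∈ conditioning set.
  P4: blocked at fork node mu ∈ conditioning set.
  P5: blocked at fork node mu ∈ conditioning set.
  P6: blocked at fork node mu ∈ conditioning set.
{mu} contains no descendant of zeta and blocks every backdoor path.
No other singleton works — e.g. {gamma} leaves P1 open — so {mu} is the unique smallest valid adjustment set.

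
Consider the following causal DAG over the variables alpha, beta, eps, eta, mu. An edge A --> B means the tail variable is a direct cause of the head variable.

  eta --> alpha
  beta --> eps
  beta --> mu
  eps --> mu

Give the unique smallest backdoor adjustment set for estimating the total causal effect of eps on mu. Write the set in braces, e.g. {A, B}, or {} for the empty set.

Variables eligible for adjustment (non-descendants of eps, excluding eps and mu): {alpha, beta, eta}.
Backdoor paths from eps to mu:
  P1: eps <- beta -> mu
The empty set is not sufficient: P1 (eps <- beta -> mu) has no collider blocking it and no conditioned non-collider, so it is open.
Try {beta}:
  P1: blocked at fork node beta ∈ conditioning set.
{beta} contains no descendant of eps and blocks every backdoor path.
No other singleton works — e.g. {eta} leaves P1 open — so {beta} is the unique smallest valid adjustment set.

{beta}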